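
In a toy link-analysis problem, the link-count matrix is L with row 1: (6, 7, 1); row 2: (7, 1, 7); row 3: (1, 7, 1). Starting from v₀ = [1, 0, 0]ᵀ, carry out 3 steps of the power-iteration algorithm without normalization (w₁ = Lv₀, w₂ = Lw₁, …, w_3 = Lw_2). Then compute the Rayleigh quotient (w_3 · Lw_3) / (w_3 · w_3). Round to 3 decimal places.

w1 = Lv₀ = (6·1 + 7·0 + 1·0; 7·1 + 1·0 + 7·0; 1·1 + 7·0 + 1·0) = (6, 7, 1)
w2 = Lw1 = (6·6 + 7·7 + 1·1; 7·6 + 1·7 + 7·1; 1·6 + 7·7 + 1·1) = (86, 56, 56)
w3 = Lw2 = (964, 1050, 534)
Lw3 = (13668, 11536, 8848)
w3·Lw3 = 964·13668 + 1050·11536 + 534·8848 = 30013584; w3·w3 = 964·964 + 1050·1050 + 534·534 = 2316952
λ ≈ 30013584/2316952 = 12.954

12.954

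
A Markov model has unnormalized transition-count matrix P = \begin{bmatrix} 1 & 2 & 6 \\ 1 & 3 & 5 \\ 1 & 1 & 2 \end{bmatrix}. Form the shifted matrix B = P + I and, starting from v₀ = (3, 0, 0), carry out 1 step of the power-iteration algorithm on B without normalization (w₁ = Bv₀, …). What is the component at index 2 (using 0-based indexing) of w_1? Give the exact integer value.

3

B = P + I has rows (2, 2, 6); (1, 4, 5); (1, 1, 3)
w1 = Bv₀ = (6, 3, 3)
Requested component of w1: 3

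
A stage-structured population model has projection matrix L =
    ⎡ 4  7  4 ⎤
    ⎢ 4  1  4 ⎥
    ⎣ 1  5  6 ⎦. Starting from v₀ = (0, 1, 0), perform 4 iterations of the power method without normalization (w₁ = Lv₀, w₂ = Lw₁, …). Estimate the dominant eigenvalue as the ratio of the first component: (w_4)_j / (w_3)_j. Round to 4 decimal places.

w1 = Lv₀ = (7, 1, 5)
w2 = Lw1 = (55, 49, 42)
w3 = Lw2 = (731, 437, 552)
w4 = Lw3 = (8191, 5569, 6228)
Ratio at component: 8191 / 731 = 11.2052

11.2052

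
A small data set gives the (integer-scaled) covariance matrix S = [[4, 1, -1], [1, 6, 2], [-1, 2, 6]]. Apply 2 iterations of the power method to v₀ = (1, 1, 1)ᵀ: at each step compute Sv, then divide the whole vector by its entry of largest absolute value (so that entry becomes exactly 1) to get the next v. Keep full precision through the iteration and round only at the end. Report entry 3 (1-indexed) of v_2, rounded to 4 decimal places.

0.7778

Sv0 = (4.00000, 9.00000, 7.00000); divide by 9.00000 → v1 = (0.44444, 1.00000, 0.77778)
Sv1 = (2.00000, 8.00000, 6.22222); divide by 8.00000 → v2 = (0.25000, 1.00000, 0.77778)
Requested entry of v2: 56/72 = 0.7778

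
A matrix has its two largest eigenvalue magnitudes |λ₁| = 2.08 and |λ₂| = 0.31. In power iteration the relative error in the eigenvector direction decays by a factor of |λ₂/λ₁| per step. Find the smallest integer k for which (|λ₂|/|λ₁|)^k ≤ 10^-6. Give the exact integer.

8

|λ₂/λ₁| = 0.31/2.08 = 0.14904
Need k ≥ ln(10^-6) / ln(0.14904) = -13.8155 / -1.9036 ≈ 7.258
Smallest integer k satisfying the bound: 8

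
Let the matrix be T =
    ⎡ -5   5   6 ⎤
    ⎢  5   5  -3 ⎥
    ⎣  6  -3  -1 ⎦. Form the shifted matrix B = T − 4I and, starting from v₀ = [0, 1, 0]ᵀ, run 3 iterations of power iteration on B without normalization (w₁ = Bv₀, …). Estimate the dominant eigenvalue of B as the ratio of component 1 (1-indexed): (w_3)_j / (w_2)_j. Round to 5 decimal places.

B = T − 4I has rows (-9, 5, 6); (5, 1, -3); (6, -3, -5)
w1 = Bv₀ = ((-9)·0 + 5·1 + 6·0; 5·0 + 1·1 + (-3)·0; 6·0 + (-3)·1 + (-5)·0) = (5, 1, -3)
w2 = Bw1 = ((-9)·5 + 5·1 + 6·(-3); 5·5 + 1·1 + (-3)·(-3); 6·5 + (-3)·1 + (-5)·(-3)) = (-58, 35, 42)
w3 = Bw2 = (949, -381, -663)
Ratio: 949/-58 = -16.36207

-16.36207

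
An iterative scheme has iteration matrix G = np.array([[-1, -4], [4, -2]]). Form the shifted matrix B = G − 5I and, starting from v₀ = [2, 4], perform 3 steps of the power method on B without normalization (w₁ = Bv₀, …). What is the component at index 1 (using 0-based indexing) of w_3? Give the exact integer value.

796

B = G − 5I has rows (-6, -4); (4, -7)
w1 = Bv₀ = ((-6)·2 + (-4)·4; 4·2 + (-7)·4) = (-28, -20)
w2 = Bw1 = ((-6)·(-28) + (-4)·(-20); 4·(-28) + (-7)·(-20)) = (248, 28)
w3 = Bw2 = (-1600, 796)
Requested component of w3: 796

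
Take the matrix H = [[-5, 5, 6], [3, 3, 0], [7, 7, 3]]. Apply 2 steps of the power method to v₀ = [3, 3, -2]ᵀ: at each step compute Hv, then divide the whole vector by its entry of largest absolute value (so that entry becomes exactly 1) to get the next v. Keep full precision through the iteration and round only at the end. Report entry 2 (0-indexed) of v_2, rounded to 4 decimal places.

Hv0 = (-12.00000, 18.00000, 36.00000); divide by 36.00000 → v1 = (-0.33333, 0.50000, 1.00000)
Hv1 = (10.16667, 0.50000, 4.16667); divide by 10.16667 → v2 = (1.00000, 0.04918, 0.40984)
Requested entry of v2: 150/366 = 0.4098

0.4098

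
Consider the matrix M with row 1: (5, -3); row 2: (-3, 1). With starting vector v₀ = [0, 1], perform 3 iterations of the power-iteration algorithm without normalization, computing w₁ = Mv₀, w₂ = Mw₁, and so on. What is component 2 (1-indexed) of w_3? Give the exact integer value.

w1 = Mv₀ = (5·0 + (-3)·1; (-3)·0 + 1·1) = (-3, 1)
w2 = Mw1 = (5·(-3) + (-3)·1; (-3)·(-3) + 1·1) = (-18, 10)
w3 = Mw2 = (-120, 64)
The requested component of w3 is 64.

64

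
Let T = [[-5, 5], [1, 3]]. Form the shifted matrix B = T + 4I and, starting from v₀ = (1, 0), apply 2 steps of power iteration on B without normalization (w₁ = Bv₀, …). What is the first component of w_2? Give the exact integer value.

6

B = T + 4I has rows (-1, 5); (1, 7)
w1 = Bv₀ = (-1, 1)
w2 = Bw1 = (6, 6)
Requested component of w2: 6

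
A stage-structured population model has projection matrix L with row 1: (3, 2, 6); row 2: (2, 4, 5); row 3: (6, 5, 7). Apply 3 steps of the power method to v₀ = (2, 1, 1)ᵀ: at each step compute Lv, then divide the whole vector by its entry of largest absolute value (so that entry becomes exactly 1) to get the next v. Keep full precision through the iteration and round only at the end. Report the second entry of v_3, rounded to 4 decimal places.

0.6255

Lv0 = (14.00000, 13.00000, 24.00000); divide by 24.00000 → v1 = (0.58333, 0.54167, 1.00000)
Lv1 = (8.83333, 8.33333, 13.20833); divide by 13.20833 → v2 = (0.66877, 0.63091, 1.00000)
Lv2 = (9.26814, 8.86120, 14.16719); divide by 14.16719 → v3 = (0.65420, 0.62547, 1.00000)
Requested entry of v3: 2809/4491 = 0.6255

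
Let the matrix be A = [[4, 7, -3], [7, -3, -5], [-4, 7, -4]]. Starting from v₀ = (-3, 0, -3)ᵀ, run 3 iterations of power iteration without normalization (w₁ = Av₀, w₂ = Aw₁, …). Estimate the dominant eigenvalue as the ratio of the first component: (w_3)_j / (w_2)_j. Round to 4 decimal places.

7.8333

w1 = Av₀ = (-3, -6, 24)
w2 = Aw1 = (-126, -123, -126)
w3 = Aw2 = (-987, 117, 147)
Ratio at component: -987 / -126 = 7.8333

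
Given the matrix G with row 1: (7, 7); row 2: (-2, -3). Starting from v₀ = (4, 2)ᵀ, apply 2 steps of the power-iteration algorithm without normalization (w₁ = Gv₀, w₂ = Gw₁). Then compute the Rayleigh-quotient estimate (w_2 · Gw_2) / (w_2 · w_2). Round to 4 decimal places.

w1 = Gv₀ = (7·4 + 7·2; (-2)·4 + (-3)·2) = (42, -14)
w2 = Gw1 = (7·42 + 7·(-14); (-2)·42 + (-3)·(-14)) = (196, -42)
Gw2 = (1078, -266)
w2·Gw2 = 196·1078 + (-42)·(-266) = 222460; w2·w2 = 196·196 + (-42)·(-42) = 40180
λ ≈ 222460/40180 = 5.5366

λ ≈ 5.5366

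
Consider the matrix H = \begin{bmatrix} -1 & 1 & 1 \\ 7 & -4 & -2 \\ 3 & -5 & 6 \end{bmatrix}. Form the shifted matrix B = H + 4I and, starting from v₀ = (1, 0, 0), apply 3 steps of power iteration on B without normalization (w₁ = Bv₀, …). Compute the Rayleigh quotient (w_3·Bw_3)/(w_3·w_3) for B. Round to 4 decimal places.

B = H + 4I has rows (3, 1, 1); (7, 0, -2); (3, -5, 10)
w1 = Bv₀ = (3·1 + 1·0 + 1·0; 7·1 + 0·0 + (-2)·0; 3·1 + (-5)·0 + 10·0) = (3, 7, 3)
w2 = Bw1 = (3·3 + 1·7 + 1·3; 7·3 + 0·7 + (-2)·3; 3·3 + (-5)·7 + 10·3) = (19, 15, 4)
w3 = Bw2 = (76, 125, 22)
Bw3 = (375, 488, -177)
w3·Bw3 = 85606; w3·w3 = 21885; μ ≈ 85606/21885 = 3.9116

μ ≈ 3.9116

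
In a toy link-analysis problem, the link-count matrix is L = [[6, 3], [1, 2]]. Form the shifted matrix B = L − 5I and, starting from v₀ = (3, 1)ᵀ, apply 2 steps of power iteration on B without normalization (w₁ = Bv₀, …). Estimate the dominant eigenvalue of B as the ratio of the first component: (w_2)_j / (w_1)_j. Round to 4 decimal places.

B = L − 5I has rows (1, 3); (1, -3)
w1 = Bv₀ = (6, 0)
w2 = Bw1 = (6, 6)
Ratio: 6/6 = 1.0000

μ ≈ 1.0000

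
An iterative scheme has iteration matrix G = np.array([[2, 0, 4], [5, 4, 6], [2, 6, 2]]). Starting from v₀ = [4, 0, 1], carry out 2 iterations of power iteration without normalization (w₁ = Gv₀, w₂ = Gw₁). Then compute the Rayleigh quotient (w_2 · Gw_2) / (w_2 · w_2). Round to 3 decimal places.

w1 = Gv₀ = (2·4 + 0·0 + 4·1; 5·4 + 4·0 + 6·1; 2·4 + 6·0 + 2·1) = (12, 26, 10)
w2 = Gw1 = (2·12 + 0·26 + 4·10; 5·12 + 4·26 + 6·10; 2·12 + 6·26 + 2·10) = (64, 224, 200)
Gw2 = (928, 2416, 1872)
w2·Gw2 = 64·928 + 224·2416 + 200·1872 = 974976; w2·w2 = 64·64 + 224·224 + 200·200 = 94272
λ ≈ 974976/94272 = 10.342

λ ≈ 10.342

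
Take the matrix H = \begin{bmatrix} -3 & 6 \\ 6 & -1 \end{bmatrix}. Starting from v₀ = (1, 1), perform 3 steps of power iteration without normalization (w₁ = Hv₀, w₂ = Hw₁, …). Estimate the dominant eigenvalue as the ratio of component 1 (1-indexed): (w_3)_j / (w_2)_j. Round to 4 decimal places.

0.7143

w1 = Hv₀ = (3, 5)
w2 = Hw1 = (21, 13)
w3 = Hw2 = (15, 113)
Ratio at component: 15 / 21 = 0.7143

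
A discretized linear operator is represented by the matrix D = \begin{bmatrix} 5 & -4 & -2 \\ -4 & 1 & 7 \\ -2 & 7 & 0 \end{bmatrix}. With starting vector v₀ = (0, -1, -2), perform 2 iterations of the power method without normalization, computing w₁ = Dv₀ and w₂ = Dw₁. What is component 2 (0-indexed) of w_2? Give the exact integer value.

w1 = Dv₀ = (5·0 + (-4)·(-1) + (-2)·(-2); (-4)·0 + 1·(-1) + 7·(-2); (-2)·0 + 7·(-1) + 0·(-2)) = (8, -15, -7)
w2 = Dw1 = (5·8 + (-4)·(-15) + (-2)·(-7); (-4)·8 + 1·(-15) + 7·(-7); (-2)·8 + 7·(-15) + 0·(-7)) = (114, -96, -121)
The requested component of w2 is -121.

-121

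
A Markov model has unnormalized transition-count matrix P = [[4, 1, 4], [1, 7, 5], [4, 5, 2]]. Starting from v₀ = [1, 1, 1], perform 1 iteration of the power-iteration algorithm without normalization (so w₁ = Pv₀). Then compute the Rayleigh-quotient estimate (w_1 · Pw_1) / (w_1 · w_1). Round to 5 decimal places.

λ ≈ 11.33423

w1 = Pv₀ = (9, 13, 11)
Pw1 = (93, 155, 123)
w1·Pw1 = 9·93 + 13·155 + 11·123 = 4205; w1·w1 = 9·9 + 13·13 + 11·11 = 371
λ ≈ 4205/371 = 11.33423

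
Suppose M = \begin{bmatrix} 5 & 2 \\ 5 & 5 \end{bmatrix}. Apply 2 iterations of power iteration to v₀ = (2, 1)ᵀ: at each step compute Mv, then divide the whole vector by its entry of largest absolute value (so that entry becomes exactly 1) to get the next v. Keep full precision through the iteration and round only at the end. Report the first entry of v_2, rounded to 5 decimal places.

0.66667

Mv0 = (12.000000, 15.000000); divide by 15.000000 → v1 = (0.800000, 1.000000)
Mv1 = (6.000000, 9.000000); divide by 9.000000 → v2 = (0.666667, 1.000000)
Requested entry of v2: 90/135 = 0.66667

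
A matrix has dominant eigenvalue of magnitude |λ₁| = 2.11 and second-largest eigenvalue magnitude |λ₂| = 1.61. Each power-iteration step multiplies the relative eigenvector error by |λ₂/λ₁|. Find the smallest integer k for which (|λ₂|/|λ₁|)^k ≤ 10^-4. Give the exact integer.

35

|λ₂/λ₁| = 1.61/2.11 = 0.76303
Need k ≥ ln(10^-4) / ln(0.76303) = -9.2103 / -0.2705 ≈ 34.055
Smallest integer k satisfying the bound: 35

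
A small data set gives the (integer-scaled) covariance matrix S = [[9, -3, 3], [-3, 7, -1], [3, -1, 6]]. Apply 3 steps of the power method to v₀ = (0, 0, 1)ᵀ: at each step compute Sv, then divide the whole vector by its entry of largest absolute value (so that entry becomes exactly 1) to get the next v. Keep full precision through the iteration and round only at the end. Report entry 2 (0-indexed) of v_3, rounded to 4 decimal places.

0.6950

Sv0 = (3.00000, -1.00000, 6.00000); divide by 6.00000 → v1 = (0.50000, -0.16667, 1.00000)
Sv1 = (8.00000, -3.66667, 7.66667); divide by 8.00000 → v2 = (1.00000, -0.45833, 0.95833)
Sv2 = (13.25000, -7.16667, 9.20833); divide by 13.25000 → v3 = (1.00000, -0.54088, 0.69497)
Requested entry of v3: 442/636 = 0.6950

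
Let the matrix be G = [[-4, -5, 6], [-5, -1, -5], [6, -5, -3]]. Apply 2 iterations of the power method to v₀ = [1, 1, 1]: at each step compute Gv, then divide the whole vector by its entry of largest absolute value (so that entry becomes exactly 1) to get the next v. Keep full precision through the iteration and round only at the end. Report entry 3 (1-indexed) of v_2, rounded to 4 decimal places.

Gv0 = (-3.00000, -11.00000, -2.00000); divide by -11.00000 → v1 = (0.27273, 1.00000, 0.18182)
Gv1 = (-5.00000, -3.27273, -3.90909); divide by -5.00000 → v2 = (1.00000, 0.65455, 0.78182)
Requested entry of v2: 43/55 = 0.7818

0.7818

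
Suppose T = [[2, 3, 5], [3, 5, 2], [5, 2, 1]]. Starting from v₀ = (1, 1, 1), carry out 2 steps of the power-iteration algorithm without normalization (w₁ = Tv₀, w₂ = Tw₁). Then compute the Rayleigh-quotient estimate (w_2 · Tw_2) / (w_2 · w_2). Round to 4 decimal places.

w1 = Tv₀ = (10, 10, 8)
w2 = Tw1 = (90, 96, 78)
Tw2 = (858, 906, 720)
w2·Tw2 = 90·858 + 96·906 + 78·720 = 220356; w2·w2 = 90·90 + 96·96 + 78·78 = 23400
λ ≈ 220356/23400 = 9.4169

λ ≈ 9.4169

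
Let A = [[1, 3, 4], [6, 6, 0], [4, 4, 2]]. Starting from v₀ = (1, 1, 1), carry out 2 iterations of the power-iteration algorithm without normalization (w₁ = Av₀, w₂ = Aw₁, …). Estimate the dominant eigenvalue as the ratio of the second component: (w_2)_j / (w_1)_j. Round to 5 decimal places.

λ ≈ 10.00000

w1 = Av₀ = (1·1 + 3·1 + 4·1; 6·1 + 6·1 + 0·1; 4·1 + 4·1 + 2·1) = (8, 12, 10)
w2 = Aw1 = (1·8 + 3·12 + 4·10; 6·8 + 6·12 + 0·10; 4·8 + 4·12 + 2·10) = (84, 120, 100)
Ratio at component: 120 / 12 = 10.00000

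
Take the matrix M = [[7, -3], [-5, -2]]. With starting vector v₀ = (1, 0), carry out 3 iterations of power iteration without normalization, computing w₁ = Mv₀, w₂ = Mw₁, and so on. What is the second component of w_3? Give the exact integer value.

-270

w1 = Mv₀ = (7·1 + (-3)·0; (-5)·1 + (-2)·0) = (7, -5)
w2 = Mw1 = (7·7 + (-3)·(-5); (-5)·7 + (-2)·(-5)) = (64, -25)
w3 = Mw2 = (523, -270)
The requested component of w3 is -270.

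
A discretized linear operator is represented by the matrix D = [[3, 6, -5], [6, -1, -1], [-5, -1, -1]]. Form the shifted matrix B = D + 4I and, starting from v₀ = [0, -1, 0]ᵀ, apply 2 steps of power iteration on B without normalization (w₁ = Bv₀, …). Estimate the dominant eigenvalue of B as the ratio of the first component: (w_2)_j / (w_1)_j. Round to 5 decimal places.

B = D + 4I has rows (7, 6, -5); (6, 3, -1); (-5, -1, 3)
w1 = Bv₀ = (7·0 + 6·(-1) + (-5)·0; 6·0 + 3·(-1) + (-1)·0; (-5)·0 + (-1)·(-1) + 3·0) = (-6, -3, 1)
w2 = Bw1 = (7·(-6) + 6·(-3) + (-5)·1; 6·(-6) + 3·(-3) + (-1)·1; (-5)·(-6) + (-1)·(-3) + 3·1) = (-65, -46, 36)
Ratio: -65/-6 = 10.83333

10.83333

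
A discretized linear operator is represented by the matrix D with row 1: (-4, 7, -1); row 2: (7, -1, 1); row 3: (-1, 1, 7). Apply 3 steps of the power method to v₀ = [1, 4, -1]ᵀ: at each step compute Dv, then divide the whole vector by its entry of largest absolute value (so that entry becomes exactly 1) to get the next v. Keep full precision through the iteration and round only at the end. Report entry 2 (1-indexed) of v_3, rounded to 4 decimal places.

-0.5083

Dv0 = (25.00000, 2.00000, -4.00000); divide by 25.00000 → v1 = (1.00000, 0.08000, -0.16000)
Dv1 = (-3.28000, 6.76000, -2.04000); divide by 6.76000 → v2 = (-0.48521, 1.00000, -0.30178)
Dv2 = (9.24260, -4.69822, -0.62722); divide by 9.24260 → v3 = (1.00000, -0.50832, -0.06786)
Requested entry of v3: -794/1562 = -0.5083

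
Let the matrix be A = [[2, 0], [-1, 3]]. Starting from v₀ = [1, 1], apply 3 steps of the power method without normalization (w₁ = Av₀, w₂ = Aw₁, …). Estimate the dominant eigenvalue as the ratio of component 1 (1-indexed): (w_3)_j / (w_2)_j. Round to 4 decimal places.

λ ≈ 2.0000

w1 = Av₀ = (2·1 + 0·1; (-1)·1 + 3·1) = (2, 2)
w2 = Aw1 = (2·2 + 0·2; (-1)·2 + 3·2) = (4, 4)
w3 = Aw2 = (8, 8)
Ratio at component: 8 / 4 = 2.0000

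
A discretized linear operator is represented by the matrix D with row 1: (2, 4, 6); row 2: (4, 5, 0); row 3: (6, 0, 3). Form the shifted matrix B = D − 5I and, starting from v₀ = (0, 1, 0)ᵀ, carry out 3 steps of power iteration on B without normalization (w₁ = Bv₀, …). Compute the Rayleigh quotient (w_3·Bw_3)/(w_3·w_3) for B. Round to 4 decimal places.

B = D − 5I has rows (-3, 4, 6); (4, 0, 0); (6, 0, -2)
w1 = Bv₀ = (4, 0, 0)
w2 = Bw1 = (-12, 16, 24)
w3 = Bw2 = (244, -48, -120)
Bw3 = (-1644, 976, 1704)
w3·Bw3 = -652464; w3·w3 = 76240; μ ≈ -652464/76240 = -8.5580

μ ≈ -8.5580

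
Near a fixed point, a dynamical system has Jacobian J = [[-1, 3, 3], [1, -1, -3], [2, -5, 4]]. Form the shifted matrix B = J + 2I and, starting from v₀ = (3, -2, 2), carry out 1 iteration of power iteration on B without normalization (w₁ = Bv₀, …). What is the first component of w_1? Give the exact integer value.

3

B = J + 2I has rows (1, 3, 3); (1, 1, -3); (2, -5, 6)
w1 = Bv₀ = (1·3 + 3·(-2) + 3·2; 1·3 + 1·(-2) + (-3)·2; 2·3 + (-5)·(-2) + 6·2) = (3, -5, 28)
Requested component of w1: 3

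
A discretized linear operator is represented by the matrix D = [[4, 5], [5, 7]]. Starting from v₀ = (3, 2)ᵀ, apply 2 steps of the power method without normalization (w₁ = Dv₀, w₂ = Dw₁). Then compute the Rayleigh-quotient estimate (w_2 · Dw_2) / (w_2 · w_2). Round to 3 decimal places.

w1 = Dv₀ = (4·3 + 5·2; 5·3 + 7·2) = (22, 29)
w2 = Dw1 = (4·22 + 5·29; 5·22 + 7·29) = (233, 313)
Dw2 = (2497, 3356)
w2·Dw2 = 233·2497 + 313·3356 = 1632229; w2·w2 = 233·233 + 313·313 = 152258
λ ≈ 1632229/152258 = 10.720

λ ≈ 10.720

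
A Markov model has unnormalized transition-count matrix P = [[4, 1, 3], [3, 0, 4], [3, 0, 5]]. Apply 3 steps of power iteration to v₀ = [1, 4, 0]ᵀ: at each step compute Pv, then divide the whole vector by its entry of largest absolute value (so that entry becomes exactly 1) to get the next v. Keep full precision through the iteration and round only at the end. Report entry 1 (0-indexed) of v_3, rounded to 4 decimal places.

Pv0 = (8.00000, 3.00000, 3.00000); divide by 8.00000 → v1 = (1.00000, 0.37500, 0.37500)
Pv1 = (5.50000, 4.50000, 4.87500); divide by 5.50000 → v2 = (1.00000, 0.81818, 0.88636)
Pv2 = (7.47727, 6.54545, 7.43182); divide by 7.47727 → v3 = (1.00000, 0.87538, 0.99392)
Requested entry of v3: 288/329 = 0.8754

0.8754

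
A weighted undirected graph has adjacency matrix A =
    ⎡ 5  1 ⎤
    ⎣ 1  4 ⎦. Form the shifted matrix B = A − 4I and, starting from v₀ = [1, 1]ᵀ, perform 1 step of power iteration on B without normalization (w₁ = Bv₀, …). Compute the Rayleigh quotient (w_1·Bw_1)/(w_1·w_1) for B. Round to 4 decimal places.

1.6000

B = A − 4I has rows (1, 1); (1, 0)
w1 = Bv₀ = (2, 1)
Bw1 = (3, 2)
w1·Bw1 = 8; w1·w1 = 5; μ ≈ 8/5 = 1.6000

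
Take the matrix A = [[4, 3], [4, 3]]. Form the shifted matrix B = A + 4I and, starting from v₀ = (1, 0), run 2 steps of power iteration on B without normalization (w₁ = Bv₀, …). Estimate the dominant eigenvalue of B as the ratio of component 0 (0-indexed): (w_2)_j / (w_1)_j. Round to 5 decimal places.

9.50000

B = A + 4I has rows (8, 3); (4, 7)
w1 = Bv₀ = (8·1 + 3·0; 4·1 + 7·0) = (8, 4)
w2 = Bw1 = (8·8 + 3·4; 4·8 + 7·4) = (76, 60)
Ratio: 76/8 = 9.50000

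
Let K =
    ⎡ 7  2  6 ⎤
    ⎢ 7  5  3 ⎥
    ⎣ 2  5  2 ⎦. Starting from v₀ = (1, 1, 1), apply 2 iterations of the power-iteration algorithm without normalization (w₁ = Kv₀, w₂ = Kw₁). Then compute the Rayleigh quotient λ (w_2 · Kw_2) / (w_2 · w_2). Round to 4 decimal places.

w1 = Kv₀ = (15, 15, 9)
w2 = Kw1 = (189, 207, 123)
Kw2 = (2475, 2727, 1659)
w2·Kw2 = 189·2475 + 207·2727 + 123·1659 = 1236321; w2·w2 = 189·189 + 207·207 + 123·123 = 93699
λ ≈ 1236321/93699 = 13.1946

λ ≈ 13.1946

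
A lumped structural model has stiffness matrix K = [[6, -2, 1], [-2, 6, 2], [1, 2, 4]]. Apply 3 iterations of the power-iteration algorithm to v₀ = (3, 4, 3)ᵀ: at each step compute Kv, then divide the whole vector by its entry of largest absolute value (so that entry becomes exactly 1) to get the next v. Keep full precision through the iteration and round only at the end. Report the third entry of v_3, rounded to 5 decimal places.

Kv0 = (13.000000, 24.000000, 23.000000); divide by 24.000000 → v1 = (0.541667, 1.000000, 0.958333)
Kv1 = (2.208333, 6.833333, 6.375000); divide by 6.833333 → v2 = (0.323171, 1.000000, 0.932927)
Kv2 = (0.871951, 7.219512, 6.054878); divide by 7.219512 → v3 = (0.120777, 1.000000, 0.838682)
Requested entry of v3: 993/1184 = 0.83868

0.83868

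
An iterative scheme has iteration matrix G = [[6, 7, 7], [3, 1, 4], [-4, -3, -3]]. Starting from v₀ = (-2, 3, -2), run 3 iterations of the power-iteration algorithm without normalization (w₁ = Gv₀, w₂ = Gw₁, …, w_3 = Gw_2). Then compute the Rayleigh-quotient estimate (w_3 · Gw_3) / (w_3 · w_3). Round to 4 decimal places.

w1 = Gv₀ = (6·(-2) + 7·3 + 7·(-2); 3·(-2) + 1·3 + 4·(-2); (-4)·(-2) + (-3)·3 + (-3)·(-2)) = (-5, -11, 5)
w2 = Gw1 = (6·(-5) + 7·(-11) + 7·5; 3·(-5) + 1·(-11) + 4·5; (-4)·(-5) + (-3)·(-11) + (-3)·5) = (-72, -6, 38)
w3 = Gw2 = (-208, -70, 192)
Gw3 = (-394, 74, 466)
w3·Gw3 = (-208)·(-394) + (-70)·74 + 192·466 = 166244; w3·w3 = (-208)·(-208) + (-70)·(-70) + 192·192 = 85028
λ ≈ 166244/85028 = 1.9552

1.9552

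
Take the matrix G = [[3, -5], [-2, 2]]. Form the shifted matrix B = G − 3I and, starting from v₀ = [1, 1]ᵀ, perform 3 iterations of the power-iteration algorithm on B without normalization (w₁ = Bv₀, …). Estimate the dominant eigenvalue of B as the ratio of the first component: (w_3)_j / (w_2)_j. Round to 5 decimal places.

μ ≈ -4.33333

B = G − 3I has rows (0, -5); (-2, -1)
w1 = Bv₀ = (0·1 + (-5)·1; (-2)·1 + (-1)·1) = (-5, -3)
w2 = Bw1 = (0·(-5) + (-5)·(-3); (-2)·(-5) + (-1)·(-3)) = (15, 13)
w3 = Bw2 = (-65, -43)
Ratio: -65/15 = -4.33333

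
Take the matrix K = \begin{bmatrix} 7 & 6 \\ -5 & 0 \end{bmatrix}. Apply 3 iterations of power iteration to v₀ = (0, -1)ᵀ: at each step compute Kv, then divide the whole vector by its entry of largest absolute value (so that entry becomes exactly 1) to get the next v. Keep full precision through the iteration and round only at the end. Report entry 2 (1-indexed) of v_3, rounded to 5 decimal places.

1.00000

Kv0 = (-6.000000, 0.000000); divide by -6.000000 → v1 = (1.000000, 0.000000)
Kv1 = (7.000000, -5.000000); divide by 7.000000 → v2 = (1.000000, -0.714286)
Kv2 = (2.714286, -5.000000); divide by -5.000000 → v3 = (-0.542857, 1.000000)
Requested entry of v3: 210/210 = 1.00000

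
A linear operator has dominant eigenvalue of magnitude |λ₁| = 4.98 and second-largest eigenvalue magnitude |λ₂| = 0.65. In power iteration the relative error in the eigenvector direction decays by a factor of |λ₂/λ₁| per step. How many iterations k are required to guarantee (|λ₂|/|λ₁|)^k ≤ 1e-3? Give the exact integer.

|λ₂/λ₁| = 0.65/4.98 = 0.13052
Need k ≥ ln(1e-3) / ln(0.13052) = -6.9078 / -2.0362 ≈ 3.392
Smallest integer k satisfying the bound: 4

4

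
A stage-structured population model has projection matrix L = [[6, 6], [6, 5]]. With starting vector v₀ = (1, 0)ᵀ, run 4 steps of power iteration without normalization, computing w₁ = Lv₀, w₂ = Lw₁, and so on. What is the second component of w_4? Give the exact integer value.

w1 = Lv₀ = (6, 6)
w2 = Lw1 = (72, 66)
w3 = Lw2 = (828, 762)
w4 = Lw3 = (9540, 8778)
The requested component of w4 is 8778.

8778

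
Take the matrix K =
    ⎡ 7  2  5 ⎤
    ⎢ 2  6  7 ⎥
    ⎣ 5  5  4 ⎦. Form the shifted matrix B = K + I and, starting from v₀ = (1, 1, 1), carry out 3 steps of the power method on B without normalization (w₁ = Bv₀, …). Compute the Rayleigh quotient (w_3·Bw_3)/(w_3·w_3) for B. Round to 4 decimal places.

15.3020

B = K + I has rows (8, 2, 5); (2, 7, 7); (5, 5, 5)
w1 = Bv₀ = (15, 16, 15)
w2 = Bw1 = (227, 247, 230)
w3 = Bw2 = (3460, 3793, 3520)
Bw3 = (52866, 58111, 53865)
w3·Bw3 = 592936183; w3·w3 = 38748849; μ ≈ 592936183/38748849 = 15.3020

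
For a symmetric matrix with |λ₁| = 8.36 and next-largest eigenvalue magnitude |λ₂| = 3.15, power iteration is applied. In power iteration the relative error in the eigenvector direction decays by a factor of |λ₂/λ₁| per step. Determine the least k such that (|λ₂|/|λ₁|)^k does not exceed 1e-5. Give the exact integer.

12

|λ₂/λ₁| = 3.15/8.36 = 0.37679
Need k ≥ ln(1e-5) / ln(0.37679) = -11.5129 / -0.9761 ≈ 11.795
Smallest integer k satisfying the bound: 12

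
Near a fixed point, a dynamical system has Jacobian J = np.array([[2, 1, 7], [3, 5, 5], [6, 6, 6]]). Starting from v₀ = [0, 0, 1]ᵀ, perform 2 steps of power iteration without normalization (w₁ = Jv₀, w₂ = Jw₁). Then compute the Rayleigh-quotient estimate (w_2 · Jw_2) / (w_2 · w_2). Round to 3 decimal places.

14.214

w1 = Jv₀ = (7, 5, 6)
w2 = Jw1 = (61, 76, 108)
Jw2 = (954, 1103, 1470)
w2·Jw2 = 61·954 + 76·1103 + 108·1470 = 300782; w2·w2 = 61·61 + 76·76 + 108·108 = 21161
λ ≈ 300782/21161 = 14.214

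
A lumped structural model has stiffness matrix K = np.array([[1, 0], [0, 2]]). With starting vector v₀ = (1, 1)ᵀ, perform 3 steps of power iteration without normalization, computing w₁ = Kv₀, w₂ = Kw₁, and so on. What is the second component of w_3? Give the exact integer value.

8

w1 = Kv₀ = (1·1 + 0·1; 0·1 + 2·1) = (1, 2)
w2 = Kw1 = (1·1 + 0·2; 0·1 + 2·2) = (1, 4)
w3 = Kw2 = (1, 8)
The requested component of w3 is 8.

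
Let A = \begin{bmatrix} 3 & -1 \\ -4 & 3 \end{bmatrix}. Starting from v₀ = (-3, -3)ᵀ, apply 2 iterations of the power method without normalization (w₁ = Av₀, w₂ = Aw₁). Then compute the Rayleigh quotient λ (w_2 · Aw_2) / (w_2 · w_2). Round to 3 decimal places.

w1 = Av₀ = (3·(-3) + (-1)·(-3); (-4)·(-3) + 3·(-3)) = (-6, 3)
w2 = Aw1 = (3·(-6) + (-1)·3; (-4)·(-6) + 3·3) = (-21, 33)
Aw2 = (-96, 183)
w2·Aw2 = (-21)·(-96) + 33·183 = 8055; w2·w2 = (-21)·(-21) + 33·33 = 1530
λ ≈ 8055/1530 = 5.265

5.265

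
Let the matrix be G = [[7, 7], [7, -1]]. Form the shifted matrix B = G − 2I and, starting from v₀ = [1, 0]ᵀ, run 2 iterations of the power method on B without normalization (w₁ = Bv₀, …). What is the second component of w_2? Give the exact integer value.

B = G − 2I has rows (5, 7); (7, -3)
w1 = Bv₀ = (5·1 + 7·0; 7·1 + (-3)·0) = (5, 7)
w2 = Bw1 = (5·5 + 7·7; 7·5 + (-3)·7) = (74, 14)
Requested component of w2: 14

14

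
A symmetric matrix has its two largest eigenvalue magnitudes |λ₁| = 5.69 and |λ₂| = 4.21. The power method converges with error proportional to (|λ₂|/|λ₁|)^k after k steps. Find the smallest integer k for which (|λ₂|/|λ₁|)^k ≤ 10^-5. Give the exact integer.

|λ₂/λ₁| = 4.21/5.69 = 0.73989
Need k ≥ ln(10^-5) / ln(0.73989) = -11.5129 / -0.3012 ≈ 38.217
Smallest integer k satisfying the bound: 39

39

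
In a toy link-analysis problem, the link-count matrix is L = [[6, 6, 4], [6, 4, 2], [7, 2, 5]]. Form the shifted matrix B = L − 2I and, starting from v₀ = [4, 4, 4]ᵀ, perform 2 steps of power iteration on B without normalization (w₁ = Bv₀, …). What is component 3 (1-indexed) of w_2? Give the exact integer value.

B = L − 2I has rows (4, 6, 4); (6, 2, 2); (7, 2, 3)
w1 = Bv₀ = (4·4 + 6·4 + 4·4; 6·4 + 2·4 + 2·4; 7·4 + 2·4 + 3·4) = (56, 40, 48)
w2 = Bw1 = (4·56 + 6·40 + 4·48; 6·56 + 2·40 + 2·48; 7·56 + 2·40 + 3·48) = (656, 512, 616)
Requested component of w2: 616

616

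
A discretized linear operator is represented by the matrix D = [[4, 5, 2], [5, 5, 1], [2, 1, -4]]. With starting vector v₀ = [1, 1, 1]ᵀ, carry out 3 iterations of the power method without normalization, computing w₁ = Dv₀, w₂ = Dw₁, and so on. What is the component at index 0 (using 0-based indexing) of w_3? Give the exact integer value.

w1 = Dv₀ = (4·1 + 5·1 + 2·1; 5·1 + 5·1 + 1·1; 2·1 + 1·1 + (-4)·1) = (11, 11, -1)
w2 = Dw1 = (4·11 + 5·11 + 2·(-1); 5·11 + 5·11 + 1·(-1); 2·11 + 1·11 + (-4)·(-1)) = (97, 109, 37)
w3 = Dw2 = (1007, 1067, 155)
The requested component of w3 is 1007.

1007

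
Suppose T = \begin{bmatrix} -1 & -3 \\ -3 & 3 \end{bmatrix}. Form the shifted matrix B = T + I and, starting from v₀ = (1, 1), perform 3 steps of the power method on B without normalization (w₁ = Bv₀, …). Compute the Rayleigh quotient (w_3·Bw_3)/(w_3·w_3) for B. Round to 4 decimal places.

B = T + I has rows (0, -3); (-3, 4)
w1 = Bv₀ = (0·1 + (-3)·1; (-3)·1 + 4·1) = (-3, 1)
w2 = Bw1 = (0·(-3) + (-3)·1; (-3)·(-3) + 4·1) = (-3, 13)
w3 = Bw2 = (-39, 61)
Bw3 = (-183, 361)
w3·Bw3 = 29158; w3·w3 = 5242; μ ≈ 29158/5242 = 5.5624

5.5624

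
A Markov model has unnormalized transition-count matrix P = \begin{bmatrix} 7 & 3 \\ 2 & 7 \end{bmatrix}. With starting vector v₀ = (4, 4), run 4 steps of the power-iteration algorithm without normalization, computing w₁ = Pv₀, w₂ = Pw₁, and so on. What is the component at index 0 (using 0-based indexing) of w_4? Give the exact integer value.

w1 = Pv₀ = (40, 36)
w2 = Pw1 = (388, 332)
w3 = Pw2 = (3712, 3100)
w4 = Pw3 = (35284, 29124)
The requested component of w4 is 35284.

35284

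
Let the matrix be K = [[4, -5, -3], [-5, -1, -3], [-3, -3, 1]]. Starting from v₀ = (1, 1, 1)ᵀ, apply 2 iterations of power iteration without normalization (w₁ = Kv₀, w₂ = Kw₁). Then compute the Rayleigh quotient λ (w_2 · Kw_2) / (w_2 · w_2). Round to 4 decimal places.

w1 = Kv₀ = (-4, -9, -5)
w2 = Kw1 = (44, 44, 34)
Kw2 = (-146, -366, -230)
w2·Kw2 = 44·(-146) + 44·(-366) + 34·(-230) = -30348; w2·w2 = 44·44 + 44·44 + 34·34 = 5028
λ ≈ -30348/5028 = -6.0358

λ ≈ -6.0358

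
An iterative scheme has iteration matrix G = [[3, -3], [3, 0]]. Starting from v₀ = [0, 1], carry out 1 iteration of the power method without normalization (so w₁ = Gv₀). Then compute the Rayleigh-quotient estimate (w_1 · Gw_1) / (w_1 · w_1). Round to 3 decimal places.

λ ≈ 3.000

w1 = Gv₀ = (3·0 + (-3)·1; 3·0 + 0·1) = (-3, 0)
Gw1 = (-9, -9)
w1·Gw1 = (-3)·(-9) + 0·(-9) = 27; w1·w1 = (-3)·(-3) + 0·0 = 9
λ ≈ 27/9 = 3.000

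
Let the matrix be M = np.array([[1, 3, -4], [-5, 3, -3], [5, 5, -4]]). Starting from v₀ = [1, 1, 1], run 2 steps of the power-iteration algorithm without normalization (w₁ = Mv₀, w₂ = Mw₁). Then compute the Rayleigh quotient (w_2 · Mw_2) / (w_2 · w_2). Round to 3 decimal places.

λ ≈ -0.448

w1 = Mv₀ = (1·1 + 3·1 + (-4)·1; (-5)·1 + 3·1 + (-3)·1; 5·1 + 5·1 + (-4)·1) = (0, -5, 6)
w2 = Mw1 = (1·0 + 3·(-5) + (-4)·6; (-5)·0 + 3·(-5) + (-3)·6; 5·0 + 5·(-5) + (-4)·6) = (-39, -33, -49)
Mw2 = (58, 243, -164)
w2·Mw2 = (-39)·58 + (-33)·243 + (-49)·(-164) = -2245; w2·w2 = (-39)·(-39) + (-33)·(-33) + (-49)·(-49) = 5011
λ ≈ -2245/5011 = -0.448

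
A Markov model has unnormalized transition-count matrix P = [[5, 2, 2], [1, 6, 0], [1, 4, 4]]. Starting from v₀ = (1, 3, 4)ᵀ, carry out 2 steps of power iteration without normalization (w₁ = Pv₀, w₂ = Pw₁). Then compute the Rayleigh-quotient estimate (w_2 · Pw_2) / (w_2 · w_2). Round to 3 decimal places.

w1 = Pv₀ = (5·1 + 2·3 + 2·4; 1·1 + 6·3 + 0·4; 1·1 + 4·3 + 4·4) = (19, 19, 29)
w2 = Pw1 = (5·19 + 2·19 + 2·29; 1·19 + 6·19 + 0·29; 1·19 + 4·19 + 4·29) = (191, 133, 211)
Pw2 = (1643, 989, 1567)
w2·Pw2 = 191·1643 + 133·989 + 211·1567 = 775987; w2·w2 = 191·191 + 133·133 + 211·211 = 98691
λ ≈ 775987/98691 = 7.863

λ ≈ 7.863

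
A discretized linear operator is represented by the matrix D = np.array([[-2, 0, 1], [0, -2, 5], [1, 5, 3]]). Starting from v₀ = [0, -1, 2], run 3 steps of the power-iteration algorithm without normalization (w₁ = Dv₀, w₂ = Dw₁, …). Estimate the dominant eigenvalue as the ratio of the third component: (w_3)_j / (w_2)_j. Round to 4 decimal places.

w1 = Dv₀ = (2, 12, 1)
w2 = Dw1 = (-3, -19, 65)
w3 = Dw2 = (71, 363, 97)
Ratio at component: 97 / 65 = 1.4923

λ ≈ 1.4923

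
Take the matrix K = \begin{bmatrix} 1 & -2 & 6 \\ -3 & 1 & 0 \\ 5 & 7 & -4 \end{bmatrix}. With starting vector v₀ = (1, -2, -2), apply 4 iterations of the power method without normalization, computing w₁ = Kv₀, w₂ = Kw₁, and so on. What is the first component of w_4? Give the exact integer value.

1685

w1 = Kv₀ = (1·1 + (-2)·(-2) + 6·(-2); (-3)·1 + 1·(-2) + 0·(-2); 5·1 + 7·(-2) + (-4)·(-2)) = (-7, -5, -1)
w2 = Kw1 = (1·(-7) + (-2)·(-5) + 6·(-1); (-3)·(-7) + 1·(-5) + 0·(-1); 5·(-7) + 7·(-5) + (-4)·(-1)) = (-3, 16, -66)
w3 = Kw2 = (-431, 25, 361)
w4 = Kw3 = (1685, 1318, -3424)
The requested component of w4 is 1685.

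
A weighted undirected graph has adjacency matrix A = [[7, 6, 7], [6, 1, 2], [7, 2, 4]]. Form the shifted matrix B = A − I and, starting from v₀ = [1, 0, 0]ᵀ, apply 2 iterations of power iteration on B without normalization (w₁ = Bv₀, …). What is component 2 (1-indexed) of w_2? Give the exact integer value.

50

B = A − I has rows (6, 6, 7); (6, 0, 2); (7, 2, 3)
w1 = Bv₀ = (6·1 + 6·0 + 7·0; 6·1 + 0·0 + 2·0; 7·1 + 2·0 + 3·0) = (6, 6, 7)
w2 = Bw1 = (6·6 + 6·6 + 7·7; 6·6 + 0·6 + 2·7; 7·6 + 2·6 + 3·7) = (121, 50, 75)
Requested component of w2: 50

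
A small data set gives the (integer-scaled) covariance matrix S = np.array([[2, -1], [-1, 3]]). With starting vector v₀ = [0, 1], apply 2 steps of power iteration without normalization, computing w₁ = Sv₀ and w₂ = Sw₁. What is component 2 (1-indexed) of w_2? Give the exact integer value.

10

w1 = Sv₀ = (-1, 3)
w2 = Sw1 = (-5, 10)
The requested component of w2 is 10.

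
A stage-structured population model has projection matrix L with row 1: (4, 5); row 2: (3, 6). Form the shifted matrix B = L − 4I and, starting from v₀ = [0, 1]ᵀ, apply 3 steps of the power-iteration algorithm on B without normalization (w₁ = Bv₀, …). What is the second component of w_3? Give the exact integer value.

B = L − 4I has rows (0, 5); (3, 2)
w1 = Bv₀ = (0·0 + 5·1; 3·0 + 2·1) = (5, 2)
w2 = Bw1 = (0·5 + 5·2; 3·5 + 2·2) = (10, 19)
w3 = Bw2 = (95, 68)
Requested component of w3: 68

68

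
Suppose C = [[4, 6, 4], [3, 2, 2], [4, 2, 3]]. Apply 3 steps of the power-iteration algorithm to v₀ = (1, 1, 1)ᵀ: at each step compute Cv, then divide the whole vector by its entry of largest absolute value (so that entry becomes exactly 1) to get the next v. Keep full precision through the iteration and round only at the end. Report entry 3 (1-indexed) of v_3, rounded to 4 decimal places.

Cv0 = (14.00000, 7.00000, 9.00000); divide by 14.00000 → v1 = (1.00000, 0.50000, 0.64286)
Cv1 = (9.57143, 5.28571, 6.92857); divide by 9.57143 → v2 = (1.00000, 0.55224, 0.72388)
Cv2 = (10.20896, 5.55224, 7.27612); divide by 10.20896 → v3 = (1.00000, 0.54386, 0.71272)
Requested entry of v3: 975/1368 = 0.7127

0.7127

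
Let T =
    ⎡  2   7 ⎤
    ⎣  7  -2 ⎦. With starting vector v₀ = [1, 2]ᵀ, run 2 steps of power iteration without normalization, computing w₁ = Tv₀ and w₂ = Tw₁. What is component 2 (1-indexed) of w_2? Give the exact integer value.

w1 = Tv₀ = (2·1 + 7·2; 7·1 + (-2)·2) = (16, 3)
w2 = Tw1 = (2·16 + 7·3; 7·16 + (-2)·3) = (53, 106)
The requested component of w2 is 106.

106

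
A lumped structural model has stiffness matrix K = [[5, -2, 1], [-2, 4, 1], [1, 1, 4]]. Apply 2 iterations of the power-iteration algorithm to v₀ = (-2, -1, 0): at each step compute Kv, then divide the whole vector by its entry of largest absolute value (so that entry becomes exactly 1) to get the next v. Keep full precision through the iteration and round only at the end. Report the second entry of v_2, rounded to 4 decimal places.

Kv0 = (-8.00000, 0.00000, -3.00000); divide by -8.00000 → v1 = (1.00000, 0.00000, 0.37500)
Kv1 = (5.37500, -1.62500, 2.50000); divide by 5.37500 → v2 = (1.00000, -0.30233, 0.46512)
Requested entry of v2: 13/-43 = -0.3023

-0.3023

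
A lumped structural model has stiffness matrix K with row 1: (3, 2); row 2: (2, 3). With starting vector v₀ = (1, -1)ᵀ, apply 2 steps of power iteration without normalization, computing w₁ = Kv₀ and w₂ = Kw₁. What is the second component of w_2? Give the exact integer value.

w1 = Kv₀ = (3·1 + 2·(-1); 2·1 + 3·(-1)) = (1, -1)
w2 = Kw1 = (3·1 + 2·(-1); 2·1 + 3·(-1)) = (1, -1)
The requested component of w2 is -1.

-1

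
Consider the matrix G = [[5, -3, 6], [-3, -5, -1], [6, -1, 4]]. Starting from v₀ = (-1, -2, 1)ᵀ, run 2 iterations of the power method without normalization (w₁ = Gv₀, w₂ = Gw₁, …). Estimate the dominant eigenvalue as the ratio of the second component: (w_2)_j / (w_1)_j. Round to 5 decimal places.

w1 = Gv₀ = (7, 12, 0)
w2 = Gw1 = (-1, -81, 30)
Ratio at component: -81 / 12 = -6.75000

λ ≈ -6.75000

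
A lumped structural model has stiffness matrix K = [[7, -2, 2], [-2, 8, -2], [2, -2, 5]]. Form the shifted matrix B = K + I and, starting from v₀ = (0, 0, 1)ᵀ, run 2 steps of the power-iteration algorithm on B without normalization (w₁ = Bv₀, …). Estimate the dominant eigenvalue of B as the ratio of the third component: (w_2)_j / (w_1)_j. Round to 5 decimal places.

B = K + I has rows (8, -2, 2); (-2, 9, -2); (2, -2, 6)
w1 = Bv₀ = (2, -2, 6)
w2 = Bw1 = (32, -34, 44)
Ratio: 44/6 = 7.33333

7.33333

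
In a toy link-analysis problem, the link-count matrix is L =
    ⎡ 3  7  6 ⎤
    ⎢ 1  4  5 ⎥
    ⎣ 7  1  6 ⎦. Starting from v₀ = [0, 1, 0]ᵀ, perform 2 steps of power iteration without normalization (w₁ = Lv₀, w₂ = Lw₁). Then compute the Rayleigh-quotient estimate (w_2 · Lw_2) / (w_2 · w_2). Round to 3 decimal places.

λ ≈ 13.376

w1 = Lv₀ = (7, 4, 1)
w2 = Lw1 = (55, 28, 59)
Lw2 = (715, 462, 767)
w2·Lw2 = 55·715 + 28·462 + 59·767 = 97514; w2·w2 = 55·55 + 28·28 + 59·59 = 7290
λ ≈ 97514/7290 = 13.376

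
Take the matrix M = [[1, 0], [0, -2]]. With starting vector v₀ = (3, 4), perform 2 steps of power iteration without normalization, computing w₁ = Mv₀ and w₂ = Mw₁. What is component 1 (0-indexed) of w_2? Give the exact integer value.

16

w1 = Mv₀ = (1·3 + 0·4; 0·3 + (-2)·4) = (3, -8)
w2 = Mw1 = (1·3 + 0·(-8); 0·3 + (-2)·(-8)) = (3, 16)
The requested component of w2 is 16.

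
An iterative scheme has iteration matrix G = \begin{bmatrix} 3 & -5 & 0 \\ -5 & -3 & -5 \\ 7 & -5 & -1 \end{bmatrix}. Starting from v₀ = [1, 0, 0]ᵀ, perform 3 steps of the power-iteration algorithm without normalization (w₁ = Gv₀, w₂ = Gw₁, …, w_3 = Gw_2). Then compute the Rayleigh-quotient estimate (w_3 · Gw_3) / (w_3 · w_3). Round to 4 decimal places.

w1 = Gv₀ = (3, -5, 7)
w2 = Gw1 = (34, -35, 39)
w3 = Gw2 = (277, -260, 374)
Gw3 = (2131, -2475, 2865)
w3·Gw3 = 277·2131 + (-260)·(-2475) + 374·2865 = 2305297; w3·w3 = 277·277 + (-260)·(-260) + 374·374 = 284205
λ ≈ 2305297/284205 = 8.1114

8.1114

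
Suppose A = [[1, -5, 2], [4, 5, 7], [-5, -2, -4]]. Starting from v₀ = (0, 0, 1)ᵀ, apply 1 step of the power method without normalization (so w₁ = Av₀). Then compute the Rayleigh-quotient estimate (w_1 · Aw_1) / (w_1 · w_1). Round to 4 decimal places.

λ ≈ 0.7971

w1 = Av₀ = (1·0 + (-5)·0 + 2·1; 4·0 + 5·0 + 7·1; (-5)·0 + (-2)·0 + (-4)·1) = (2, 7, -4)
Aw1 = (-41, 15, -8)
w1·Aw1 = 2·(-41) + 7·15 + (-4)·(-8) = 55; w1·w1 = 2·2 + 7·7 + (-4)·(-4) = 69
λ ≈ 55/69 = 0.7971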